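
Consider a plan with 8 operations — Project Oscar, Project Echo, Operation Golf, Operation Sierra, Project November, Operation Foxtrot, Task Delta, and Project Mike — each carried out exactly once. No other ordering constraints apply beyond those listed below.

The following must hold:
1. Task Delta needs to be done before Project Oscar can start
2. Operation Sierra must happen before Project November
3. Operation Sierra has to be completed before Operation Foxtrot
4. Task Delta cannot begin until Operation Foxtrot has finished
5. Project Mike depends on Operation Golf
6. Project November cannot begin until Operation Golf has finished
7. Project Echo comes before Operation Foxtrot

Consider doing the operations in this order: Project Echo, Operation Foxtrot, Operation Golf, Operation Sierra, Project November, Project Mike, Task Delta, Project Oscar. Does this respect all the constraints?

No

In the proposed order, Operation Foxtrot appears before Operation Sierra.
But one of the constraints requires Operation Sierra before Operation Foxtrot, so this ordering violates it.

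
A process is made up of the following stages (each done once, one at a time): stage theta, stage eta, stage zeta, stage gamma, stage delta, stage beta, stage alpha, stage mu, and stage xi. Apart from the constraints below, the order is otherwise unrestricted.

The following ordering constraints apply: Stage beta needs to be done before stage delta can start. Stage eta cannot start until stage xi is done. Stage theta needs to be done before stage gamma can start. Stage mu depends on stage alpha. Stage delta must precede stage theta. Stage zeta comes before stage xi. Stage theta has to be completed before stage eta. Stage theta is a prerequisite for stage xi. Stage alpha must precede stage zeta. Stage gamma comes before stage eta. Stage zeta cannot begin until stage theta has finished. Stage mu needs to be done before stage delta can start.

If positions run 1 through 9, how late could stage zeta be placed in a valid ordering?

7

The stages that are forced after stage zeta, directly or by a chain of constraints, are stage eta, stage xi. That's 2 stages.
With 2 mandatory successors out of 9 stages total, the latest slot for stage zeta is 9−2 = 7, and it's reachable by doing all non-successors before stage zeta.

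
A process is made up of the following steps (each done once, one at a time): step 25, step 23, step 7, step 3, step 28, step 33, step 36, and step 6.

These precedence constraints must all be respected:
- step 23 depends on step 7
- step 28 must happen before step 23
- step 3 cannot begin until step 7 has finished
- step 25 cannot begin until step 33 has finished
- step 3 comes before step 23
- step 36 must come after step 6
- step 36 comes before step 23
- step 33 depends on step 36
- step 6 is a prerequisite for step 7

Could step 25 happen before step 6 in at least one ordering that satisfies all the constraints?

There is a dependency chain step 6 → step 36 → step 33 → step 25, so step 25 always comes after step 6.
Hence step 25 can never be scheduled before step 6.

No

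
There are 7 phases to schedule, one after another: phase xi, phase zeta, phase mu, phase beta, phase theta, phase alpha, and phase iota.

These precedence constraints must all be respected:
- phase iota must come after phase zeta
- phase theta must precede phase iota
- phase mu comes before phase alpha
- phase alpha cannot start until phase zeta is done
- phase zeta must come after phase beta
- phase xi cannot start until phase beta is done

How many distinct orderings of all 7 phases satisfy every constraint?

The phases with no prerequisites are phase mu, phase beta, phase theta; any of them can be placed first.
Counting all ways to extend the partial order to a total order gives 162.

162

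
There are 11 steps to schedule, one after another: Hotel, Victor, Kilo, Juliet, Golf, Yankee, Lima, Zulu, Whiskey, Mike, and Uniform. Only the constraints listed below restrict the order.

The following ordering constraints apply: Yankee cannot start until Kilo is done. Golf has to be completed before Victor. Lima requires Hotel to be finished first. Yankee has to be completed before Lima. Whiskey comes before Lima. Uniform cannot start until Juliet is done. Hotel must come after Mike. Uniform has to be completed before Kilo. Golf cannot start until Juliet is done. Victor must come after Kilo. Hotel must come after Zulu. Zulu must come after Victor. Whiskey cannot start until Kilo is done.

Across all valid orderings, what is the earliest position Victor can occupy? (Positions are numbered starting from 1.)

5

Working backwards through the constraints from Victor, its full set of required predecessors is Kilo, Juliet, Golf, Uniform — 4 of them.
So at minimum 4 steps come before Victor, putting Victor no earlier than position 5. That position is achievable by scheduling exactly those predecessors first.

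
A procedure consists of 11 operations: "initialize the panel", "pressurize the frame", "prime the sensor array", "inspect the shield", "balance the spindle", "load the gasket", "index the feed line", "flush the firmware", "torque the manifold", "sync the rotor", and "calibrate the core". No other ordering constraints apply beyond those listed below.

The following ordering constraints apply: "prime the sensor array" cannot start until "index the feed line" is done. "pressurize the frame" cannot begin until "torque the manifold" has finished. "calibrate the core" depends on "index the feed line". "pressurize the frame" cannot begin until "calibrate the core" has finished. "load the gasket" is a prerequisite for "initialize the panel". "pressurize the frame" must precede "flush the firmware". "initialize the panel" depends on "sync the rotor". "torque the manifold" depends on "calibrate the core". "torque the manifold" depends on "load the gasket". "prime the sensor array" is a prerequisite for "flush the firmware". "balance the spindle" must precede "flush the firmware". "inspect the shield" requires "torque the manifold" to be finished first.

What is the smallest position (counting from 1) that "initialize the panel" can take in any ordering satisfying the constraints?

3

Every operation that must precede "initialize the panel" has to come before it. Tracing all chains that end at "initialize the panel", those operations are: "load the gasket", "sync the rotor" — 2 in total.
With 2 mandatory predecessors, the earliest "initialize the panel" can sit is position 2+1 = 3, and placing just those 2 first achieves it.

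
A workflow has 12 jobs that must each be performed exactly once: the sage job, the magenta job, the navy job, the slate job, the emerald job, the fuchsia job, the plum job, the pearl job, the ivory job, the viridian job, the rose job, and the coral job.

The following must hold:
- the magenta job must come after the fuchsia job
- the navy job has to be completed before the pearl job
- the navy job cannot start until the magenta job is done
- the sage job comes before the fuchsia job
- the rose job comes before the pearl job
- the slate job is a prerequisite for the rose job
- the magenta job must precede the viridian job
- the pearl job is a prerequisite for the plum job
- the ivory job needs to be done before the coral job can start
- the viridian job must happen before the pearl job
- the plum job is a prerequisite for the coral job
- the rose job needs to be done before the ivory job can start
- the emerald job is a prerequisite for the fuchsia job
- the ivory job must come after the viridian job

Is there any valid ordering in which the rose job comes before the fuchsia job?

Yes

The constraints leave the rose job and the fuchsia job unordered relative to each other; nothing requires the fuchsia job earlier.
That means at least one valid schedule has the rose job before the fuchsia job.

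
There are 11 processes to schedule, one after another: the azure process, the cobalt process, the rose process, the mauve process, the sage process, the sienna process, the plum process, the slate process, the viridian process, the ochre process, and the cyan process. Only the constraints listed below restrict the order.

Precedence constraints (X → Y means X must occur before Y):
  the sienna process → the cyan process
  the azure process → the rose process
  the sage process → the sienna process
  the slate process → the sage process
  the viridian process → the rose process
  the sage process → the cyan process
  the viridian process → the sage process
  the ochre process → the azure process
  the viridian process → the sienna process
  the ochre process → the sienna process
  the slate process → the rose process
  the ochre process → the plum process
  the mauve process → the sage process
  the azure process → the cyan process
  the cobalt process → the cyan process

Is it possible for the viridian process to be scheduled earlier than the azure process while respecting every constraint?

Yes

The constraints leave the viridian process and the azure process unordered relative to each other; nothing requires the azure process earlier.
So a valid ordering placing the viridian process earlier than the azure process exists.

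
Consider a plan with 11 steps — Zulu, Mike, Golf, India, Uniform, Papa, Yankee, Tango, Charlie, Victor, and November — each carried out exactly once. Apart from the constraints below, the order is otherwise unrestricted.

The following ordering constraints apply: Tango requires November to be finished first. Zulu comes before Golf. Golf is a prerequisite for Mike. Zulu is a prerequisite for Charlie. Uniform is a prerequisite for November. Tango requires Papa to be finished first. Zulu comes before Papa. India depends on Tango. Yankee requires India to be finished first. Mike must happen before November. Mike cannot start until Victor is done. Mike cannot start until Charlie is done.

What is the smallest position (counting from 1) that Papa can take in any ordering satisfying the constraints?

Working backwards through the constraints from Papa, its only required predecessor is Zulu.
With 1 mandatory predecessor, the earliest Papa can sit is position 1+1 = 2, and placing just that one first achieves it.

2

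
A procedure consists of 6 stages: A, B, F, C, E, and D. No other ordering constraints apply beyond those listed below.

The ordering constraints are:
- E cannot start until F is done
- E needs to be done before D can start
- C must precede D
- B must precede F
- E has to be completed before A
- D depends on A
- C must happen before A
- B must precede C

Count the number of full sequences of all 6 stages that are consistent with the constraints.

Only B has no prerequisites, so it must go first.
Systematically extending each partial ordering one stage at a time and counting, there are 3 complete orderings.

3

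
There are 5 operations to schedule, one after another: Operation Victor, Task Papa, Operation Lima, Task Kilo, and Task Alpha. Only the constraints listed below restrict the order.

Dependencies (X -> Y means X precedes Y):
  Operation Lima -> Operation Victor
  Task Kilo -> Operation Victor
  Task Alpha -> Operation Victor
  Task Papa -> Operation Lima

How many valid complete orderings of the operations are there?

12

3 operations have no prerequisites (Task Papa, Task Kilo, Task Alpha), so any of them could come first.
Counting all ways to extend the partial order to a total order gives 12.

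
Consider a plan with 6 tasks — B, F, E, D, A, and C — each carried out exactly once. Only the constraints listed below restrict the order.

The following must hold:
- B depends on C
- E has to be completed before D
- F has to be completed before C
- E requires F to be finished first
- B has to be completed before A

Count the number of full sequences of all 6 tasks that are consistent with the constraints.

10

Only F has no prerequisites, so it must go first.
Counting all ways to extend the partial order to a total order gives 10.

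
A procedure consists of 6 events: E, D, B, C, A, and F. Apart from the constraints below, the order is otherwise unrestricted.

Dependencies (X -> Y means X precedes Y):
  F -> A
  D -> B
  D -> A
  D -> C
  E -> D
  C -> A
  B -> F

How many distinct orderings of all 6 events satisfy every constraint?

Only E has no prerequisites, so it must go first.
Counting all ways to extend the partial order to a total order gives 3.

3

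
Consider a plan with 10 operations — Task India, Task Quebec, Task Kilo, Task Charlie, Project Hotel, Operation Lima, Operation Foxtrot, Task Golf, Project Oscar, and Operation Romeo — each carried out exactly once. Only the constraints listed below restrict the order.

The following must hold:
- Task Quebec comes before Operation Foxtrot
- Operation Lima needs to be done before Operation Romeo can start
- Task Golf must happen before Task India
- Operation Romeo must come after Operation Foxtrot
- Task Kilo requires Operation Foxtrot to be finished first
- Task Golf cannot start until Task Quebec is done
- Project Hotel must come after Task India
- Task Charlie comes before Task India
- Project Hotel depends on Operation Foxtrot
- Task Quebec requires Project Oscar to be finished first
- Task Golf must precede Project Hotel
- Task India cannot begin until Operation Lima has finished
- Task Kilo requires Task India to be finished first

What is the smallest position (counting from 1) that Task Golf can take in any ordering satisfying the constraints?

Every operation that must precede Task Golf has to come before it. Tracing all chains that end at Task Golf, those operations are: Task Quebec, Project Oscar — 2 in total.
With 2 mandatory predecessors, the earliest Task Golf can sit is position 2+1 = 3, and placing just those 2 first achieves it.

3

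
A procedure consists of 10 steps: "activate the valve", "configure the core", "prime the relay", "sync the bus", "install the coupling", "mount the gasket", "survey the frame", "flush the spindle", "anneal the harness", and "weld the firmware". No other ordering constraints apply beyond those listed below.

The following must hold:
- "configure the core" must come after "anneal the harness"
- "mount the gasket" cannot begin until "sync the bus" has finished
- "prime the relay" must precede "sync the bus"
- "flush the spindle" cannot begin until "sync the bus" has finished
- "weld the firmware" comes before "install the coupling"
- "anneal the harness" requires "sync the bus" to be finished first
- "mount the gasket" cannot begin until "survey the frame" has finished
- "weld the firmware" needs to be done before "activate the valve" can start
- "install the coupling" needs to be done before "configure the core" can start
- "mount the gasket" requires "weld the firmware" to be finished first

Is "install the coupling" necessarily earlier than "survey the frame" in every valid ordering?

No

Nothing in the constraints links "install the coupling" and "survey the frame"; they are unordered relative to each other.
There exist valid orderings with "survey the frame" before "install the coupling", so "install the coupling" is not required to come first.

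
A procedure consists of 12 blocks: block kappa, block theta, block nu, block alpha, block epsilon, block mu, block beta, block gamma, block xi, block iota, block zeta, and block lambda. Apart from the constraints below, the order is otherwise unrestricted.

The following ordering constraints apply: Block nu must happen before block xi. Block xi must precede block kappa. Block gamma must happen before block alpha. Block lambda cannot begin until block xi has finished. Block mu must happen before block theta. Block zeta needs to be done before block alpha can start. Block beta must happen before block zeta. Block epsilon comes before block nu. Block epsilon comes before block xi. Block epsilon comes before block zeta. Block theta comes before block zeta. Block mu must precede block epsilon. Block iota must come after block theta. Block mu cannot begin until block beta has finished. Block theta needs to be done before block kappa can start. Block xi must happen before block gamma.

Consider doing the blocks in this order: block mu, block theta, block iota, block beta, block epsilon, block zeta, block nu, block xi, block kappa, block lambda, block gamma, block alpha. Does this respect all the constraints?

In the proposed order, block mu appears before block beta.
Since block beta is required before block mu, the ordering is invalid.

No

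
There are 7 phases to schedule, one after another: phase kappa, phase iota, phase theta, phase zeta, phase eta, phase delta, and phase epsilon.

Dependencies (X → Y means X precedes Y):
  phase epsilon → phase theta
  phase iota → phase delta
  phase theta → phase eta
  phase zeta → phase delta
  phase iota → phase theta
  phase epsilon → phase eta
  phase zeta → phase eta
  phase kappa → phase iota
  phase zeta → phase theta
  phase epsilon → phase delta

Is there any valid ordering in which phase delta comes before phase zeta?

No

There is a dependency chain phase zeta → phase delta, so phase delta always comes after phase zeta.
Hence phase delta can never be scheduled before phase zeta.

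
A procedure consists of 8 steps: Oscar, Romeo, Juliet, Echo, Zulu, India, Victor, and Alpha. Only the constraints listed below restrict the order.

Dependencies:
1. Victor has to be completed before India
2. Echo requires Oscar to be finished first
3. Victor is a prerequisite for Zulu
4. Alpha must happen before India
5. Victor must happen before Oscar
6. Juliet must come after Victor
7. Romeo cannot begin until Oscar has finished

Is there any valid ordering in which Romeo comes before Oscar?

No

The constraints give a chain Oscar → Romeo, which forces Oscar before Romeo.
Hence Romeo can never be scheduled before Oscar.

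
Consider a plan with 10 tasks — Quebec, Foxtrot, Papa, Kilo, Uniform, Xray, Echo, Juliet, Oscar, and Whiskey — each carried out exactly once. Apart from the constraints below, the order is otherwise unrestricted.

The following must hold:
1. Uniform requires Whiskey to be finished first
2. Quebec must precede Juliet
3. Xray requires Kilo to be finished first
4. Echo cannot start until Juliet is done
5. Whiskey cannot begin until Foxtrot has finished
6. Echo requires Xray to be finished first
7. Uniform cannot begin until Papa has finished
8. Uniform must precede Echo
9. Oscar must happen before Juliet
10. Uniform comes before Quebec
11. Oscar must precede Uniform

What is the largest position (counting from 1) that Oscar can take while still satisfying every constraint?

The tasks that are forced after Oscar, directly or by a chain of constraints, are Quebec, Uniform, Echo, Juliet. That's 4 tasks.
With 4 mandatory successors out of 10 tasks total, the latest slot for Oscar is 10−4 = 6, and it's reachable by doing all non-successors before Oscar.

6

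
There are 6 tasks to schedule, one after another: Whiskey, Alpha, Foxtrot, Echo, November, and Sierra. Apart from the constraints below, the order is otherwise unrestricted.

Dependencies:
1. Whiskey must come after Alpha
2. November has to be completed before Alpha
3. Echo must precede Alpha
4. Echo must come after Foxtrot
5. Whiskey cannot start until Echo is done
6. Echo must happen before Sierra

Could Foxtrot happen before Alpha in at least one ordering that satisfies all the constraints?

Yes

The constraints force Foxtrot before Alpha, so yes — every valid ordering has Foxtrot earlier.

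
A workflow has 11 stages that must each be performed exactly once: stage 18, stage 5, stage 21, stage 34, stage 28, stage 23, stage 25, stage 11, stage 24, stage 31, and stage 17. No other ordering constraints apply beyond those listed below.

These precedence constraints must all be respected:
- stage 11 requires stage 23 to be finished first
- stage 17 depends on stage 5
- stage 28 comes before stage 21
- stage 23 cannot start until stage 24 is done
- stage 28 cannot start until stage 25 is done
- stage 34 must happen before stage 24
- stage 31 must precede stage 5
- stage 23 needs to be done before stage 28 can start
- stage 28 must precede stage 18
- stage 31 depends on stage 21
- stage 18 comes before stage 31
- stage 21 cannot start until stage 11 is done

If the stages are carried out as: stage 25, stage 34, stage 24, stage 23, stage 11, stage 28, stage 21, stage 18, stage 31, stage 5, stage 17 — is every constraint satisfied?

Checking each listed constraint against this order: for instance, stage 25 is in position 1 and stage 28 in position 6, so that constraint holds — and the remaining constraints check out the same way.

Yes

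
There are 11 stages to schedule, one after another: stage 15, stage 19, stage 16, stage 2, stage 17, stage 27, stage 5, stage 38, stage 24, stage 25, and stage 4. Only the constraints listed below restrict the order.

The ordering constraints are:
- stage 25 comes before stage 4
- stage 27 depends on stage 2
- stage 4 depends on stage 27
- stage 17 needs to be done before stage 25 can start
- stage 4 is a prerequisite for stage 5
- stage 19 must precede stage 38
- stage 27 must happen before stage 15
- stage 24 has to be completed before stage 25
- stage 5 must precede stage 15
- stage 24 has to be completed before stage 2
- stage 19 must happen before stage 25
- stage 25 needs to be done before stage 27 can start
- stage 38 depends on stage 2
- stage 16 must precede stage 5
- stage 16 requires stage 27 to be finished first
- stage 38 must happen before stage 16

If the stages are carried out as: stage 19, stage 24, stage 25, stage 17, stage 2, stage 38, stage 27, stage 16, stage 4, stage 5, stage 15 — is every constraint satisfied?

The sequence places stage 25 ahead of stage 17.
But one of the constraints requires stage 17 before stage 25, so this ordering violates it.

No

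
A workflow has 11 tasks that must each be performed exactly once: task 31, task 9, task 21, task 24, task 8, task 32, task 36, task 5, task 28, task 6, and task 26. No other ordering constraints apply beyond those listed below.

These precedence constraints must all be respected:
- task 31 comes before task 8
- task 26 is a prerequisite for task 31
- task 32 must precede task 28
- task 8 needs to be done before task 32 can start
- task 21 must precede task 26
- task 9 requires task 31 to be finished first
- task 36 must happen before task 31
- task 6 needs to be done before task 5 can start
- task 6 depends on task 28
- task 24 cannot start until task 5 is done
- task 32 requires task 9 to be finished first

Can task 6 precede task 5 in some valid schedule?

The constraints force task 6 before task 5, so yes — every valid ordering has task 6 earlier.

Yes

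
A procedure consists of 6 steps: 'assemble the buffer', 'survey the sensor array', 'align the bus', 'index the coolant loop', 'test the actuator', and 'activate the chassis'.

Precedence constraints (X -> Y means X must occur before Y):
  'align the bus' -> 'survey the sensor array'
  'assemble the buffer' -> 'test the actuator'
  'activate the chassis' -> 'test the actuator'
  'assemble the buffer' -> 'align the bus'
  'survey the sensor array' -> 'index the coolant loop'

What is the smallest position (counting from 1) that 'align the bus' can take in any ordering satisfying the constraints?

2

The only step forced before 'align the bus' (directly or transitively) is 'assemble the buffer'.
So at minimum 1 step comes before 'align the bus', putting 'align the bus' no earlier than position 2. That position is achievable by scheduling exactly that predecessor first.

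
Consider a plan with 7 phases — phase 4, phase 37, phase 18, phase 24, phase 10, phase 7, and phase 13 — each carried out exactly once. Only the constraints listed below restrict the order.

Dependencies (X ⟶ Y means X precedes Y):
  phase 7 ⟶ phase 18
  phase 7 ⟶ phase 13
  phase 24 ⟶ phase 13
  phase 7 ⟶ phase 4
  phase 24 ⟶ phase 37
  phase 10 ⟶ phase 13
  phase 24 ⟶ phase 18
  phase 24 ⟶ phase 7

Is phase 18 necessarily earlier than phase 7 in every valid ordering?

No

The constraints actually force phase 7 before phase 18 (via phase 7 → phase 18), not the other way around.
So phase 18 never precedes phase 7.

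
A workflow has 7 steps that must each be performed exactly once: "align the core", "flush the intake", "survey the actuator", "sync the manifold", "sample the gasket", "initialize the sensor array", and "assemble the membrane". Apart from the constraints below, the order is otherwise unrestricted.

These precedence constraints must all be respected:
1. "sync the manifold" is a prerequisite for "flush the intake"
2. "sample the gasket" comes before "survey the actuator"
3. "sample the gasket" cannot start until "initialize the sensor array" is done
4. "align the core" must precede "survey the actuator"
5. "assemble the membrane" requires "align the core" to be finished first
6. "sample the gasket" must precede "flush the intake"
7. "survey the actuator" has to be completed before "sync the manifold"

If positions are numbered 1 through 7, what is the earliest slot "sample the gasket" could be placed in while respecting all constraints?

Working backwards through the constraints from "sample the gasket", its only required predecessor is "initialize the sensor array".
So at minimum 1 step comes before "sample the gasket", putting "sample the gasket" no earlier than position 2. That position is achievable by scheduling exactly that predecessor first.

2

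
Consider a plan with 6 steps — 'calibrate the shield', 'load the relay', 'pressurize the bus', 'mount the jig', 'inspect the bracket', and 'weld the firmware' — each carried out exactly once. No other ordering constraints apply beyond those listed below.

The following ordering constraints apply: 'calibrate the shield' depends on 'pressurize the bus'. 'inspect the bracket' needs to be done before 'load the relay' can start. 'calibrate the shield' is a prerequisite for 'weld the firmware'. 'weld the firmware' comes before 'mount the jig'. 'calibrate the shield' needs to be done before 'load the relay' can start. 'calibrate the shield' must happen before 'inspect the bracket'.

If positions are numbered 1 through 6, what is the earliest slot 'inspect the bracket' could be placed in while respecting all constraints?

3

Working backwards through the constraints from 'inspect the bracket', its full set of required predecessors is 'calibrate the shield', 'pressurize the bus' — 2 of them.
With 2 mandatory predecessors, the earliest 'inspect the bracket' can sit is position 2+1 = 3, and placing just those 2 first achieves it.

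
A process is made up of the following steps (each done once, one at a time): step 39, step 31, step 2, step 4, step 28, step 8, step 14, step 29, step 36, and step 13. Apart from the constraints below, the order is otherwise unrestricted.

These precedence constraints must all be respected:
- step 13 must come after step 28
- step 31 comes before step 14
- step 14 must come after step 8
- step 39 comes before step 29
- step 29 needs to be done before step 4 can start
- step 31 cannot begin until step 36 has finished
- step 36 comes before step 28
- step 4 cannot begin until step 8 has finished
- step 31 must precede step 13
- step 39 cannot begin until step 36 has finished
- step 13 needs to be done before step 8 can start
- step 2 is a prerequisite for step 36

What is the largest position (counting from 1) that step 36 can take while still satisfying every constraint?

Every step that must follow step 36 has to come after it. Tracing all chains starting from step 36, those steps are: step 39, step 31, step 4, step 28, step 8, step 14, step 29, step 13 — 8 in total.
With 8 mandatory successors out of 10 steps total, the latest slot for step 36 is 10−8 = 2, and it's reachable by doing all non-successors before step 36.

2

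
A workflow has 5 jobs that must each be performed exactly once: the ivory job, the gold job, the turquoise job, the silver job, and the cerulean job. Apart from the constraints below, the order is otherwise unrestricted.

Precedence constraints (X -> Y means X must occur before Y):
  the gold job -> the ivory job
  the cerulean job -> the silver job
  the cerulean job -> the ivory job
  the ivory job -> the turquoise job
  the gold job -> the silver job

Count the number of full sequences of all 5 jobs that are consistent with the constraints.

6

The jobs with no prerequisites are the gold job, the cerulean job; any of them can be placed first.
Counting all ways to extend the partial order to a total order gives 6.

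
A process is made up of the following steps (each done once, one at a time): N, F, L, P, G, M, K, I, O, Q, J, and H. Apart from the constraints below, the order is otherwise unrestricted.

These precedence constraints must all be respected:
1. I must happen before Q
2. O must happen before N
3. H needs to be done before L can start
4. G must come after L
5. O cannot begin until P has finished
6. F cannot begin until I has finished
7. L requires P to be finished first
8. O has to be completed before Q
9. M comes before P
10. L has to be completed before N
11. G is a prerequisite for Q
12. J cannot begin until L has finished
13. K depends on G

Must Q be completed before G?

There is a chain G → Q, which puts G before Q.
So Q never precedes G.

No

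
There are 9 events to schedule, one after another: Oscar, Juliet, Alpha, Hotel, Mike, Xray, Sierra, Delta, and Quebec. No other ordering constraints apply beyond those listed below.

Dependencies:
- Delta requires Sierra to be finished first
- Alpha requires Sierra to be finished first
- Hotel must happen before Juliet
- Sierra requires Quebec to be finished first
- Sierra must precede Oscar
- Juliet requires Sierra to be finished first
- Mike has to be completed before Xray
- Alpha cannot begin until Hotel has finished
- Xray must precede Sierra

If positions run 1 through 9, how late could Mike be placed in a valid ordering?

3

Following every chain forward from Mike, the events that must come later are Oscar, Juliet, Alpha, Xray, Sierra, Delta — 6 of them.
So at least 6 events follow Mike, putting Mike no later than position 3. That position is achievable by scheduling everything else first.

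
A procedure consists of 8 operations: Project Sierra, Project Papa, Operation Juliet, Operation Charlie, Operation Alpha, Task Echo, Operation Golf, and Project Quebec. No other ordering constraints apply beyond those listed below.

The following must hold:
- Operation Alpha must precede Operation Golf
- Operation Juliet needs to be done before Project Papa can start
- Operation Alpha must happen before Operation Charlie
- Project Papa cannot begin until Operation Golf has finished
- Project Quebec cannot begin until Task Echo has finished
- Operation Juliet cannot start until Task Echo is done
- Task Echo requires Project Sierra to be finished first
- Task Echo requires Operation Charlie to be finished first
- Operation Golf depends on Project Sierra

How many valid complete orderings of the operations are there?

39

2 operations have no prerequisites (Project Sierra, Operation Alpha), so any of them could come first.
Enumerating by repeatedly choosing an available operation (one whose prerequisites are all placed) gives 39 distinct complete orderings.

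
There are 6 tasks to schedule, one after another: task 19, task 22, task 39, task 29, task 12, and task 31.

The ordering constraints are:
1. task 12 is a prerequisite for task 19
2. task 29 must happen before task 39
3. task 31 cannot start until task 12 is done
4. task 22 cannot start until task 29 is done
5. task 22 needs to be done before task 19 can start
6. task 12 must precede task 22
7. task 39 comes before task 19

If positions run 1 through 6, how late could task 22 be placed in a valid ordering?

5

Following the constraints forward from task 22, its only required successor is task 19.
So at least 1 task follows task 22, putting task 22 no later than position 5. That position is achievable by scheduling everything else first.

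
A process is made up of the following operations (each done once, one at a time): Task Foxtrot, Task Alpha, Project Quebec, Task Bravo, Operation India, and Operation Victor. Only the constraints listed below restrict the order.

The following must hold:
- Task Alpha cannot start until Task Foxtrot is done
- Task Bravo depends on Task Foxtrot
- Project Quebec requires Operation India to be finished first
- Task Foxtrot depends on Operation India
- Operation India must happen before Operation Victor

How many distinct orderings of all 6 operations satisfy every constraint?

40

Only Operation India has no prerequisites, so it must go first.
Enumerating by repeatedly choosing an available operation (one whose prerequisites are all placed) gives 40 distinct complete orderings.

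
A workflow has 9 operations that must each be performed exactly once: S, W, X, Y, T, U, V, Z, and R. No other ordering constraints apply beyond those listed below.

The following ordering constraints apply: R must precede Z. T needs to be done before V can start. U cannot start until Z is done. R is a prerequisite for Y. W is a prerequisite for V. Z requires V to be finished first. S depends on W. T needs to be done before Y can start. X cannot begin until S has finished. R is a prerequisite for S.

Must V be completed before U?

Yes

There is a constraint chain V → Z → U.
Hence V necessarily comes before U.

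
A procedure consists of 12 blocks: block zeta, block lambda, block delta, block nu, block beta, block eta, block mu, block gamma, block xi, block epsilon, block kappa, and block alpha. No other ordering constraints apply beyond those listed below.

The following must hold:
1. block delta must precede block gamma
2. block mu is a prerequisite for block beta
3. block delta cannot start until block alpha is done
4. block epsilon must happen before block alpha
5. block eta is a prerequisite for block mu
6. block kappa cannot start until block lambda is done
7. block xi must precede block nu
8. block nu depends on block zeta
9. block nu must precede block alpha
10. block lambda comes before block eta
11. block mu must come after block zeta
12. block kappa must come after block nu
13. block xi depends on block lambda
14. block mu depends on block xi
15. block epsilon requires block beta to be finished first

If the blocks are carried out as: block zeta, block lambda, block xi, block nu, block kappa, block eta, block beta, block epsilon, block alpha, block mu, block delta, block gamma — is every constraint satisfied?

The sequence places block beta ahead of block mu.
But one of the constraints requires block mu before block beta, so this ordering violates it.

No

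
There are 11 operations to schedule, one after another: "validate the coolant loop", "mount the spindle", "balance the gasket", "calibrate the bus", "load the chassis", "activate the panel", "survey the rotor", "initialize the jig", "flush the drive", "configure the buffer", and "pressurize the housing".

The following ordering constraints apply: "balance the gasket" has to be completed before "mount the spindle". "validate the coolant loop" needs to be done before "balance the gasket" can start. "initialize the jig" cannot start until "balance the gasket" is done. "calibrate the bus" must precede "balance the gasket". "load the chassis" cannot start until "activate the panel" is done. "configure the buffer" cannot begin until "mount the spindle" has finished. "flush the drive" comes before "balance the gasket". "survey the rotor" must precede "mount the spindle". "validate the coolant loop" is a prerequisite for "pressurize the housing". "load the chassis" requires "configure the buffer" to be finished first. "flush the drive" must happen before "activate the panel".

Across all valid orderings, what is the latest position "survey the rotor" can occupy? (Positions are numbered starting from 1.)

Every operation that must follow "survey the rotor" has to come after it. Tracing all chains starting from "survey the rotor", those operations are: "mount the spindle", "load the chassis", "configure the buffer" — 3 in total.
With 3 mandatory successors out of 11 operations total, the latest slot for "survey the rotor" is 11−3 = 8, and it's reachable by doing all non-successors before "survey the rotor".

8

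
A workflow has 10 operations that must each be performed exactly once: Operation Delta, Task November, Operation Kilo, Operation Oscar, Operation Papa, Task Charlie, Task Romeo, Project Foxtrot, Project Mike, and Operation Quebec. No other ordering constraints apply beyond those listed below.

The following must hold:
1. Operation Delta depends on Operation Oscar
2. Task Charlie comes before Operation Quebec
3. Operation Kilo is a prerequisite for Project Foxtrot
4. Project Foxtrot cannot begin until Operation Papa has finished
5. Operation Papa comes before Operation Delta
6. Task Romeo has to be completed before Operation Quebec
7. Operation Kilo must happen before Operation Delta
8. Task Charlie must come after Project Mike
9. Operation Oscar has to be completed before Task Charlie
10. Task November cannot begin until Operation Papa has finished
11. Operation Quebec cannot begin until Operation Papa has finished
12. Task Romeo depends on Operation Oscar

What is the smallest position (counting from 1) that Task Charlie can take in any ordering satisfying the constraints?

3

The operations that are forced before Task Charlie, directly or transitively, are Operation Oscar, Project Mike. That's 2 operations.
So at minimum 2 operations come before Task Charlie, putting Task Charlie no earlier than position 3. That position is achievable by scheduling exactly those predecessors first.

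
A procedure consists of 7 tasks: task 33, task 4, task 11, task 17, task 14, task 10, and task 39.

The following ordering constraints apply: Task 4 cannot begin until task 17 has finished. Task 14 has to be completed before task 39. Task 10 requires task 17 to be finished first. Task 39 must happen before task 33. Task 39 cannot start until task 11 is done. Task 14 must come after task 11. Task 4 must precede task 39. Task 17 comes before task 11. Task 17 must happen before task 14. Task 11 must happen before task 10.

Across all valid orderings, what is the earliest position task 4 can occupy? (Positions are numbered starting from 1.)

2

Working backwards through the constraints from task 4, its only required predecessor is task 17.
With 1 mandatory predecessor, the earliest task 4 can sit is position 1+1 = 2, and placing just that one first achieves it.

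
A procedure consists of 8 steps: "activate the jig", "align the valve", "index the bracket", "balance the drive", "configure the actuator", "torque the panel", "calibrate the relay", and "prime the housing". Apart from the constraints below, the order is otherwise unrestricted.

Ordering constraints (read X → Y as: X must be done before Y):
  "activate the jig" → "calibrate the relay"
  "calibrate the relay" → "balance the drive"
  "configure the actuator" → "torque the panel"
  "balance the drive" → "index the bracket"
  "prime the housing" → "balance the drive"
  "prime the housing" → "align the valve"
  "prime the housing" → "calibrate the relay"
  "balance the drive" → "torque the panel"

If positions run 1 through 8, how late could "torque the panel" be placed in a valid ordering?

"torque the panel" has no required successors, so nothing stops it from going last (position 8).

8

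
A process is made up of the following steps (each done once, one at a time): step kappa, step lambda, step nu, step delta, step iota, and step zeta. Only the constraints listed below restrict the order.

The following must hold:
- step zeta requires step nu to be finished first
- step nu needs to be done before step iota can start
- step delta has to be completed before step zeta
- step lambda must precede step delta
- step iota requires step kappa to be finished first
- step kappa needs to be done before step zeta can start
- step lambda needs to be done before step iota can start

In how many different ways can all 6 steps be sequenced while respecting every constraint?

30

3 steps have no prerequisites (step kappa, step lambda, step nu), so any of them could come first.
Systematically extending each partial ordering one step at a time and counting, there are 30 complete orderings.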